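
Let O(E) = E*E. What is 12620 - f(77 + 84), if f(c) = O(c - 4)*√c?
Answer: 12620 - 24649*√161 ≈ -3.0014e+5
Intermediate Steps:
O(E) = E²
f(c) = √c*(-4 + c)² (f(c) = (c - 4)²*√c = (-4 + c)²*√c = √c*(-4 + c)²)
12620 - f(77 + 84) = 12620 - √(77 + 84)*(-4 + (77 + 84))² = 12620 - √161*(-4 + 161)² = 12620 - √161*157² = 12620 - √161*24649 = 12620 - 24649*√161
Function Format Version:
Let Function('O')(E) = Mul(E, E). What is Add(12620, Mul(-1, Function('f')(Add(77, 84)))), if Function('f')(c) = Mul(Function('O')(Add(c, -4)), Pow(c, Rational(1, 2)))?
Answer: Add(12620, Mul(-24649, Pow(161, Rational(1, 2)))) ≈ -3.0014e+5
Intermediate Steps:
Function('O')(E) = Pow(E, 2)
Function('f')(c) = Mul(Pow(c, Rational(1, 2)), Pow(Add(-4, c), 2)) (Function('f')(c) = Mul(Pow(Add(c, -4), 2), Pow(c, Rational(1, 2))) = Mul(Pow(Add(-4, c), 2), Pow(c, Rational(1, 2))) = Mul(Pow(c, Rational(1, 2)), Pow(Add(-4, c), 2)))
Add(12620, Mul(-1, Function('f')(Add(77, 84)))) = Add(12620, Mul(-1, Mul(Pow(Add(77, 84), Rational(1, 2)), Pow(Add(-4, Add(77, 84)), 2)))) = Add(12620, Mul(-1, Mul(Pow(161, Rational(1, 2)), Pow(Add(-4, 161), 2)))) = Add(12620, Mul(-1, Mul(Pow(161, Rational(1, 2)), Pow(157, 2)))) = Add(12620, Mul(-1, Mul(Pow(161, Rational(1, 2)), 24649))) = Add(12620, Mul(-1, Mul(24649, Pow(161, Rational(1, 2))))) = Add(12620, Mul(-24649, Pow(161, Rational(1, 2))))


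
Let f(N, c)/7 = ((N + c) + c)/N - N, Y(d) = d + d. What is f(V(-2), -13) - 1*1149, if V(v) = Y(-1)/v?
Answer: -1331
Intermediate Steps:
Y(d) = 2*d
V(v) = -2/v (V(v) = (2*(-1))/v = -2/v)
f(N, c) = -7*N + 7*(N + 2*c)/N (f(N, c) = 7*(((N + c) + c)/N - N) = 7*((N + 2*c)/N - N) = 7*(-N + (N + 2*c)/N) = -7*N + 7*(N + 2*c)/N)
f(V(-2), -13) - 1*1149 = (7 - (-14)/(-2) + 14*(-13)/(-2/(-2))) - 1*1149 = (7 - (-14)*(-1)/2 + 14*(-13)/(-2*(-½))) - 1149 = (7 - 7*1 + 14*(-13)/1) - 1149 = (7 - 7 + 14*(-13)*1) - 1149 = (7 - 7 - 182) - 1149 = -182 - 1149 = -1331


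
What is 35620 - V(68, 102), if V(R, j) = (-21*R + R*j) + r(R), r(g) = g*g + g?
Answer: 25420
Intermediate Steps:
r(g) = g + g² (r(g) = g² + g = g + g²)
V(R, j) = -21*R + R*j + R*(1 + R) (V(R, j) = (-21*R + R*j) + R*(1 + R) = -21*R + R*j + R*(1 + R))
35620 - V(68, 102) = 35620 - 68*(-20 + 68 + 102) = 35620 - 68*150 = 35620 - 1*10200 = 35620 - 10200 = 25420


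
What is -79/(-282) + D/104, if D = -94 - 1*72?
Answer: -9649/7332 ≈ -1.3160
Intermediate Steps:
D = -166 (D = -94 - 72 = -166)
-79/(-282) + D/104 = -79/(-282) - 166/104 = -79*(-1/282) - 166*1/104 = 79/282 - 83/52 = -9649/7332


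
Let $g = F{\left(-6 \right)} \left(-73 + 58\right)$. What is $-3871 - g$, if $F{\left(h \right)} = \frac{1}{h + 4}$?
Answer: $- \frac{7757}{2} \approx -3878.5$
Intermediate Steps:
$F{\left(h \right)} = \frac{1}{4 + h}$
$g = \frac{15}{2}$ ($g = \frac{-73 + 58}{4 - 6} = \frac{1}{-2} \left(-15\right) = \left(- \frac{1}{2}\right) \left(-15\right) = \frac{15}{2} \approx 7.5$)
$-3871 - g = -3871 - \frac{15}{2} = - \frac{7757}{2}$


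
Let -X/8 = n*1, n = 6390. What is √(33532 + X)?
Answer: 2*I*√4397 ≈ 132.62*I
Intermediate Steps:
X = -51120 ≈ -51120.
√(33532 + X) = √(33532 - 51120) = √(-17588) = 2*I*√4397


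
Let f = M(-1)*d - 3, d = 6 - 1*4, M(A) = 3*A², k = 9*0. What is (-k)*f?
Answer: 0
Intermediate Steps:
k = 0
d = 2 (d = 6 - 4 = 2)
f = 3 (f = (3*(-1)²)*2 - 3 = (3*1)*2 - 3 = 3*2 - 3 = 6 - 3 = 3)
(-k)*f = -1*0*3 = 0*3 = 0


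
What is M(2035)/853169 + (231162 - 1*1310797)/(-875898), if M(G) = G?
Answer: 922893565745/747289020762 ≈ 1.2350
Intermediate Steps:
M(2035)/853169 + (231162 - 1*1310797)/(-875898) = 2035/853169 + (231162 - 1*1310797)/(-875898) = 2035*(1/853169) + (231162 - 1310797)*(-1/875898) = 2035/853169 - 1079635*(-1/875898) = 2035/853169 + 1079635/875898 = 922893565745/747289020762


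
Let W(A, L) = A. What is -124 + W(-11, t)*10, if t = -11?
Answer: -234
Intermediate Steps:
-124 + W(-11, t)*10 = -124 - 11*10 = -124 - 110 = -234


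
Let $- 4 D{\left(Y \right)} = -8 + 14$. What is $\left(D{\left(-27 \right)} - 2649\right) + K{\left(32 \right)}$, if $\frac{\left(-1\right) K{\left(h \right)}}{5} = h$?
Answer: $- \frac{5621}{2} \approx -2810.5$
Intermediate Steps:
$D{\left(Y \right)} = - \frac{3}{2}$ ($D{\left(Y \right)} = - \frac{-8 + 14}{4} = \left(- \frac{1}{4}\right) 6 = - \frac{3}{2}$)
$K{\left(h \right)} = - 5 h$
$\left(D{\left(-27 \right)} - 2649\right) + K{\left(32 \right)} = \left(- \frac{3}{2} - 2649\right) - 160 = - \frac{5301}{2} - 160 = - \frac{5621}{2}$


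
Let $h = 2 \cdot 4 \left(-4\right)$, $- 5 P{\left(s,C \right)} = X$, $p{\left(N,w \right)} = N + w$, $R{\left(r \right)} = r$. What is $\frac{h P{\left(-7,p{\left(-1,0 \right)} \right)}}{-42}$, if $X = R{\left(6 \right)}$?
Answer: $- \frac{32}{35} \approx -0.91429$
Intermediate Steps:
$X = 6$
$P{\left(s,C \right)} = - \frac{6}{5}$ ($P{\left(s,C \right)} = \left(- \frac{1}{5}\right) 6 = - \frac{6}{5}$)
$h = -32$ ($h = 8 \left(-4\right) = -32$)
$\frac{h P{\left(-7,p{\left(-1,0 \right)} \right)}}{-42} = \frac{\left(-32\right) \left(- \frac{6}{5}\right)}{-42} = \frac{192}{5} \left(- \frac{1}{42}\right) = - \frac{32}{35}$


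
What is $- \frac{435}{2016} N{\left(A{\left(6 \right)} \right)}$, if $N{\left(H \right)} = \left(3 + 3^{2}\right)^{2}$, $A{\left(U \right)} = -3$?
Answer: $- \frac{435}{14} \approx -31.071$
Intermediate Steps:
$N{\left(H \right)} = 144$ ($N{\left(H \right)} = \left(3 + 9\right)^{2} = 12^{2} = 144$)
$- \frac{435}{2016} N{\left(A{\left(6 \right)} \right)} = - \frac{435}{2016} \cdot 144 = \left(-435\right) \frac{1}{2016} \cdot 144 = \left(- \frac{145}{672}\right) 144 = - \frac{435}{14}$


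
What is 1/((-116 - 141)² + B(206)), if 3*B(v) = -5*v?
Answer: 3/197117 ≈ 1.5219e-5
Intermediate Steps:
B(v) = -5*v/3 (B(v) = (-5*v)/3 = -5*v/3)
1/((-116 - 141)² + B(206)) = 1/((-116 - 141)² - 5/3*206) = 1/((-257)² - 1030/3) = 1/(66049 - 1030/3) = 1/(197117/3) = 3/197117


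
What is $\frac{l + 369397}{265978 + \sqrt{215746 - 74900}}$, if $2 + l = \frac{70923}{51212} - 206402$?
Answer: $\frac{1110094882434171}{1811474849266628} - \frac{8347268439 \sqrt{140846}}{3622949698533256} \approx 0.61195$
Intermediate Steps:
$l = - \frac{10570290725}{51212}$ ($l = -2 + \left(\frac{70923}{51212} - 206402\right) = -2 - \frac{10570188301}{51212} = - \frac{10570290725}{51212} \approx -2.064 \cdot 10^{5}$)
$\frac{l + 369397}{265978 + \sqrt{215746 - 74900}} = \frac{- \frac{10570290725}{51212} + 369397}{265978 + \sqrt{215746 - 74900}} = \frac{8347268439}{51212 \left(265978 + \sqrt{140846}\right)}$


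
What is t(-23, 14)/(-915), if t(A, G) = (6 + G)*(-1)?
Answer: 4/183 ≈ 0.021858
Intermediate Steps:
t(A, G) = -6 - G
t(-23, 14)/(-915) = (-6 - 1*14)/(-915) = (-6 - 14)*(-1/915) = -20*(-1/915) = 4/183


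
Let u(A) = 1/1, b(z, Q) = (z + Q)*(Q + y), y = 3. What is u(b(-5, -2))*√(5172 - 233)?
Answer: √4939 ≈ 70.278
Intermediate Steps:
b(z, Q) = (3 + Q)*(Q + z) (b(z, Q) = (z + Q)*(Q + 3) = (Q + z)*(3 + Q) = (3 + Q)*(Q + z))
u(A) = 1
u(b(-5, -2))*√(5172 - 233) = 1*√(5172 - 233) = 1*√4939 = √4939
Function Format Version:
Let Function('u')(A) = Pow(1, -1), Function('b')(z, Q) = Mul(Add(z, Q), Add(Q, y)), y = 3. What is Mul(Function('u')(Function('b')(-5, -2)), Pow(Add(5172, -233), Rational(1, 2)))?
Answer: Pow(4939, Rational(1, 2)) ≈ 70.278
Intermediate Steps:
Function('b')(z, Q) = Mul(Add(3, Q), Add(Q, z)) (Function('b')(z, Q) = Mul(Add(z, Q), Add(Q, 3)) = Mul(Add(Q, z), Add(3, Q)) = Mul(Add(3, Q), Add(Q, z)))
Function('u')(A) = 1
Mul(Function('u')(Function('b')(-5, -2)), Pow(Add(5172, -233), Rational(1, 2))) = Mul(1, Pow(Add(5172, -233), Rational(1, 2))) = Mul(1, Pow(4939, Rational(1, 2))) = Pow(4939, Rational(1, 2))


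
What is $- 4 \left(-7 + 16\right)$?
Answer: $-36$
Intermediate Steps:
$- 4 \left(-7 + 16\right) = \left(-4\right) 9 = -36$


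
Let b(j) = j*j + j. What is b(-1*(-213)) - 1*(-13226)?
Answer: 58808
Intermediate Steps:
b(j) = j + j**2 (b(j) = j**2 + j = j + j**2)
b(-1*(-213)) - 1*(-13226) = (-1*(-213))*(1 - 1*(-213)) - 1*(-13226) = 213*(1 + 213) + 13226 = 213*214 + 13226 = 45582 + 13226 = 58808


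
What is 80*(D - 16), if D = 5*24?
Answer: 8320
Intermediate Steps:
D = 120
80*(D - 16) = 80*(120 - 16) = 80*104 = 8320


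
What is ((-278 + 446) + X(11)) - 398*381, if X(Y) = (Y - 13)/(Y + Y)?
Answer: -1666171/11 ≈ -1.5147e+5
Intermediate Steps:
X(Y) = (-13 + Y)/(2*Y) (X(Y) = (-13 + Y)/((2*Y)) = (-13 + Y)*(1/(2*Y)) = (-13 + Y)/(2*Y))
((-278 + 446) + X(11)) - 398*381 = ((-278 + 446) + (1/2)*(-13 + 11)/11) - 398*381 = (168 + (1/2)*(1/11)*(-2)) - 151638 = (168 - 1/11) - 151638 = 1847/11 - 151638 = -1666171/11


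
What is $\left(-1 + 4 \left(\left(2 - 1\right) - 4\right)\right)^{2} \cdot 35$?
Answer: $5915$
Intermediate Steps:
$\left(-1 + 4 \left(\left(2 - 1\right) - 4\right)\right)^{2} \cdot 35 = \left(-1 + 4 \left(1 - 4\right)\right)^{2} \cdot 35 = \left(-1 + 4 \left(-3\right)\right)^{2} \cdot 35 = \left(-1 - 12\right)^{2} \cdot 35 = \left(-13\right)^{2} \cdot 35 = 169 \cdot 35 = 5915$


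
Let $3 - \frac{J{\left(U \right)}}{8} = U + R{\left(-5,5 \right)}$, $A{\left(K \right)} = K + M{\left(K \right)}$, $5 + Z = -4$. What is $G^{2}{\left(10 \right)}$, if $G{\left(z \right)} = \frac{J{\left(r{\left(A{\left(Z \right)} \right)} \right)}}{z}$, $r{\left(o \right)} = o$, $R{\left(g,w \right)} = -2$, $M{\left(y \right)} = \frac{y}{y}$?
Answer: $\frac{2704}{25} \approx 108.16$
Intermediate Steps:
$Z = -9$ ($Z = -5 - 4 = -9$)
$M{\left(y \right)} = 1$
$A{\left(K \right)} = 1 + K$ ($A{\left(K \right)} = K + 1 = 1 + K$)
$J{\left(U \right)} = 40 - 8 U$ ($J{\left(U \right)} = 24 - 8 \left(U - 2\right) = 24 - 8 \left(-2 + U\right) = 24 - \left(-16 + 8 U\right) = 40 - 8 U$)
$G{\left(z \right)} = \frac{104}{z}$ ($G{\left(z \right)} = \frac{40 - 8 \left(1 - 9\right)}{z} = \frac{40 - -64}{z} = \frac{40 + 64}{z} = \frac{104}{z}$)
$G^{2}{\left(10 \right)} = \left(\frac{104}{10}\right)^{2} = \left(104 \cdot \frac{1}{10}\right)^{2} = \left(\frac{52}{5}\right)^{2} = \frac{2704}{25}$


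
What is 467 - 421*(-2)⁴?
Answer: -6269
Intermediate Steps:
467 - 421*(-2)⁴ = 467 - 421*16 = 467 - 6736 = -6269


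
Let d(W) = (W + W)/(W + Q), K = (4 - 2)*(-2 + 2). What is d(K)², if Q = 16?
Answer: 0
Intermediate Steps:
K = 0 (K = 2*0 = 0)
d(W) = 2*W/(16 + W) (d(W) = (W + W)/(W + 16) = (2*W)/(16 + W) = 2*W/(16 + W))
d(K)² = (2*0/(16 + 0))² = (2*0/16)² = (2*0*(1/16))² = 0² = 0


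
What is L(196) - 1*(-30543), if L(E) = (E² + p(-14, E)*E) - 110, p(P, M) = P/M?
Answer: 68835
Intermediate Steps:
L(E) = -124 + E² (L(E) = (E² + (-14/E)*E) - 110 = (E² - 14) - 110 = (-14 + E²) - 110 = -124 + E²)
L(196) - 1*(-30543) = (-124 + 196²) - 1*(-30543) = (-124 + 38416) + 30543 = 38292 + 30543 = 68835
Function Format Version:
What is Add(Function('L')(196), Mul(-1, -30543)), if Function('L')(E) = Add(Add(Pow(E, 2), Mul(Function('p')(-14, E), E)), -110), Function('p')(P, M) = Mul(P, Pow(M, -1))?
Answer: 68835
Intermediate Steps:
Function('L')(E) = Add(-124, Pow(E, 2)) (Function('L')(E) = Add(Add(Pow(E, 2), Mul(Mul(-14, Pow(E, -1)), E)), -110) = Add(Add(Pow(E, 2), -14), -110) = Add(Add(-14, Pow(E, 2)), -110) = Add(-124, Pow(E, 2)))
Add(Function('L')(196), Mul(-1, -30543)) = Add(Add(-124, Pow(196, 2)), Mul(-1, -30543)) = Add(Add(-124, 38416), 30543) = Add(38292, 30543) = 68835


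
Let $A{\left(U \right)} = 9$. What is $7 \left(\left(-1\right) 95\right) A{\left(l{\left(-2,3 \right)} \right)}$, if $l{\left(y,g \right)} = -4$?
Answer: $-5985$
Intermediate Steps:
$7 \left(\left(-1\right) 95\right) A{\left(l{\left(-2,3 \right)} \right)} = 7 \left(\left(-1\right) 95\right) 9 = 7 \left(-95\right) 9 = \left(-665\right) 9 = -5985$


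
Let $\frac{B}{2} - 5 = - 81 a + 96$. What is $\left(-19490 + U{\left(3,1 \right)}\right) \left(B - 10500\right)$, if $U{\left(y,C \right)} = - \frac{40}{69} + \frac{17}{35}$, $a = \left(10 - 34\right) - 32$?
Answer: $\frac{57706075402}{2415} \approx 2.3895 \cdot 10^{7}$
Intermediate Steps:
$a = -56$ ($a = -24 - 32 = -56$)
$U{\left(y,C \right)} = - \frac{227}{2415}$ ($U{\left(y,C \right)} = \left(-40\right) \frac{1}{69} + 17 \cdot \frac{1}{35} = - \frac{40}{69} + \frac{17}{35} = - \frac{227}{2415}$)
$B = 9274$ ($B = 10 + 2 \left(\left(-81\right) \left(-56\right) + 96\right) = 10 + 2 \left(4536 + 96\right) = 10 + 2 \cdot 4632 = 10 + 9264 = 9274$)
$\left(-19490 + U{\left(3,1 \right)}\right) \left(B - 10500\right) = \left(-19490 - \frac{227}{2415}\right) \left(9274 - 10500\right) = \left(- \frac{47068577}{2415}\right) \left(-1226\right) = \frac{57706075402}{2415}$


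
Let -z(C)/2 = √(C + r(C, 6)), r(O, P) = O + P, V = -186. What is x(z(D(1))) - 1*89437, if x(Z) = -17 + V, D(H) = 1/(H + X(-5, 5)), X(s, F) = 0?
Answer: -89640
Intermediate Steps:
D(H) = 1/H (D(H) = 1/(H + 0) = 1/H)
z(C) = -2*√(6 + 2*C) (z(C) = -2*√(C + (C + 6)) = -2*√(C + (6 + C)) = -2*√(6 + 2*C))
x(Z) = -203 (x(Z) = -17 - 186 = -203)
x(z(D(1))) - 1*89437 = -203 - 1*89437 = -203 - 89437 = -89640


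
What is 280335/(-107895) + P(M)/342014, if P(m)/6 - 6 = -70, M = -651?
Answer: -3197330879/1230053351 ≈ -2.5993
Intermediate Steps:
P(m) = -384 (P(m) = 36 + 6*(-70) = 36 - 420 = -384)
280335/(-107895) + P(M)/342014 = 280335/(-107895) - 384/342014 = 280335*(-1/107895) - 384*1/342014 = -18689/7193 - 192/171007 = -3197330879/1230053351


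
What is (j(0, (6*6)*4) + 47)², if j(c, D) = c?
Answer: 2209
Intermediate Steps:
(j(0, (6*6)*4) + 47)² = (0 + 47)² = 47² = 2209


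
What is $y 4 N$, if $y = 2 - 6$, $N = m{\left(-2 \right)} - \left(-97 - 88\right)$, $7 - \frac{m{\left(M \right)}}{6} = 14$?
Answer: $-2288$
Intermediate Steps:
$m{\left(M \right)} = -42$ ($m{\left(M \right)} = 42 - 84 = -42$)
$N = 143$ ($N = -42 - \left(-97 - 88\right) = -42 - -185 = -42 + 185 = 143$)
$y = -4$ ($y = 2 - 6 = -4$)
$y 4 N = \left(-4\right) 4 \cdot 143 = \left(-16\right) 143 = -2288$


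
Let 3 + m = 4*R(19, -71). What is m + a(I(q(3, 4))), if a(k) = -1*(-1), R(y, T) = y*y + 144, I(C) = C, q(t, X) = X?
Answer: 2018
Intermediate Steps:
R(y, T) = 144 + y**2 (R(y, T) = y**2 + 144 = 144 + y**2)
a(k) = 1
m = 2017 (m = -3 + 4*(144 + 19**2) = -3 + 4*(144 + 361) = -3 + 4*505 = -3 + 2020 = 2017)
m + a(I(q(3, 4))) = 2017 + 1 = 2018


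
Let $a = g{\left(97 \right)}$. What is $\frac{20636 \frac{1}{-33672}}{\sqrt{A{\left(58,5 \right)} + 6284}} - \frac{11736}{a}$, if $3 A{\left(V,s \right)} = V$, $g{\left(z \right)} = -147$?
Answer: $\frac{3912}{49} - \frac{5159 \sqrt{56730}}{159184380} \approx 79.829$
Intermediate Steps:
$a = -147$
$A{\left(V,s \right)} = \frac{V}{3}$
$\frac{20636 \frac{1}{-33672}}{\sqrt{A{\left(58,5 \right)} + 6284}} - \frac{11736}{a} = \frac{20636 \frac{1}{-33672}}{\sqrt{\frac{1}{3} \cdot 58 + 6284}} - \frac{11736}{-147} = \frac{20636 \left(- \frac{1}{33672}\right)}{\sqrt{\frac{58}{3} + 6284}} - - \frac{3912}{49} = - \frac{5159}{8418 \sqrt{\frac{18910}{3}}} + \frac{3912}{49} = - \frac{5159}{8418 \frac{\sqrt{56730}}{3}} + \frac{3912}{49} = - \frac{5159 \frac{\sqrt{56730}}{18910}}{8418} + \frac{3912}{49} = - \frac{5159 \sqrt{56730}}{159184380} + \frac{3912}{49} = \frac{3912}{49} - \frac{5159 \sqrt{56730}}{159184380}$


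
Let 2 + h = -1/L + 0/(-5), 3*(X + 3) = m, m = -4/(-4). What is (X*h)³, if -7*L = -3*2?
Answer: 438976/729 ≈ 602.16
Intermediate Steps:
m = 1 (m = -4*(-¼) = 1)
X = -8/3 (X = -3 + (⅓)*1 = -3 + ⅓ = -8/3 ≈ -2.6667)
L = 6/7 (L = -(-3)*2/7 = -⅐*(-6) = 6/7 ≈ 0.85714)
h = -19/6 (h = -2 + (-1/6/7 + 0/(-5)) = -2 + (-1*7/6 + 0*(-⅕)) = -2 + (-7/6 + 0) = -2 - 7/6 = -19/6 ≈ -3.1667)
(X*h)³ = (-8/3*(-19/6))³ = (76/9)³ = 438976/729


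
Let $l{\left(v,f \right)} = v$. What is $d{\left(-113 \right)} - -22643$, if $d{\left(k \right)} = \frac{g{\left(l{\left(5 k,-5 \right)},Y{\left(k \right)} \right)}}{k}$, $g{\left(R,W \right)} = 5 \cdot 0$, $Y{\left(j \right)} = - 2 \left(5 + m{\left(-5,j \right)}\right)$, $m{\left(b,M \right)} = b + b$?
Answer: $22643$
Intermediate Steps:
$m{\left(b,M \right)} = 2 b$
$Y{\left(j \right)} = 10$ ($Y{\left(j \right)} = - 2 \left(5 + 2 \left(-5\right)\right) = - 2 \left(5 - 10\right) = \left(-2\right) \left(-5\right) = 10$)
$g{\left(R,W \right)} = 0$
$d{\left(k \right)} = 0$ ($d{\left(k \right)} = \frac{0}{k} = 0$)
$d{\left(-113 \right)} - -22643 = 0 - -22643 = 0 + 22643 = 22643$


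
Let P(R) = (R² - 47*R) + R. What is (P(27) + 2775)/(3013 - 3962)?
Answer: -174/73 ≈ -2.3836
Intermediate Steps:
P(R) = R² - 46*R
(P(27) + 2775)/(3013 - 3962) = (27*(-46 + 27) + 2775)/(3013 - 3962) = (27*(-19) + 2775)/(-949) = (-513 + 2775)*(-1/949) = 2262*(-1/949) = -174/73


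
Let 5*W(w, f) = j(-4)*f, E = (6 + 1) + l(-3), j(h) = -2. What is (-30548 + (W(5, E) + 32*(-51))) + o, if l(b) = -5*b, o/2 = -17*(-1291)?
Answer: 58526/5 ≈ 11705.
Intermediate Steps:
o = 43894 (o = 2*(-17*(-1291)) = 2*21947 = 43894)
E = 22 (E = (6 + 1) - 5*(-3) = 7 + 15 = 22)
W(w, f) = -2*f/5 (W(w, f) = (-2*f)/5 = -2*f/5)
(-30548 + (W(5, E) + 32*(-51))) + o = (-30548 + (-2/5*22 + 32*(-51))) + 43894 = (-30548 + (-44/5 - 1632)) + 43894 = (-30548 - 8204/5) + 43894 = -160944/5 + 43894 = 58526/5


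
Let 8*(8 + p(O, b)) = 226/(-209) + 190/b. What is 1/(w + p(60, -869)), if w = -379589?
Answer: -16511/6267528750 ≈ -2.6344e-6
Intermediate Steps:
p(O, b) = -6801/836 + 95/(4*b) (p(O, b) = -8 + (226/(-209) + 190/b)/8 = -8 + (226*(-1/209) + 190/b)/8 = -8 + (-226/209 + 190/b)/8 = -8 + (-113/836 + 95/(4*b)) = -6801/836 + 95/(4*b))
1/(w + p(60, -869)) = 1/(-379589 + (1/836)*(19855 - 6801*(-869))/(-869)) = 1/(-379589 + (1/836)*(-1/869)*(19855 + 5910069)) = 1/(-379589 + (1/836)*(-1/869)*5929924) = 1/(-379589 - 134771/16511) = 1/(-6267528750/16511) = -16511/6267528750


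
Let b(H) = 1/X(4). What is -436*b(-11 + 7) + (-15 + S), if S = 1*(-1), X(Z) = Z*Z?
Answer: -173/4 ≈ -43.250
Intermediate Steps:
X(Z) = Z²
b(H) = 1/16 (b(H) = 1/(4²) = 1/16)
S = -1
-436*b(-11 + 7) + (-15 + S) = -436*1/16 + (-15 - 1) = -109/4 - 16 = -173/4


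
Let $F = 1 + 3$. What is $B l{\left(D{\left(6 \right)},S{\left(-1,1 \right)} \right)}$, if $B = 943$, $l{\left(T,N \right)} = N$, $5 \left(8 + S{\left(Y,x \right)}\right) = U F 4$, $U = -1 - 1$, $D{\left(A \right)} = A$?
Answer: $- \frac{67896}{5} \approx -13579.0$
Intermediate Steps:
$F = 4$
$U = -2$ ($U = -1 - 1 = -2$)
$S{\left(Y,x \right)} = - \frac{72}{5}$ ($S{\left(Y,x \right)} = -8 + \frac{\left(-2\right) 4 \cdot 4}{5} = -8 + \frac{\left(-8\right) 4}{5} = -8 + \frac{1}{5} \left(-32\right) = -8 - \frac{32}{5} = - \frac{72}{5}$)
$B l{\left(D{\left(6 \right)},S{\left(-1,1 \right)} \right)} = 943 \left(- \frac{72}{5}\right) = - \frac{67896}{5}$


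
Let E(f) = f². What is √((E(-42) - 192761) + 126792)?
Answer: I*√64205 ≈ 253.39*I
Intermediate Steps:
√((E(-42) - 192761) + 126792) = √(((-42)² - 192761) + 126792) = √((1764 - 192761) + 126792) = √(-190997 + 126792) = √(-64205) = I*√64205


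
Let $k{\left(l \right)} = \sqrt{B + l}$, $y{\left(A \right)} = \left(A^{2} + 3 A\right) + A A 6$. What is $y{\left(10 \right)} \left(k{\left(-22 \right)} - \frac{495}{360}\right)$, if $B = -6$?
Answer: $- \frac{4015}{4} + 1460 i \sqrt{7} \approx -1003.8 + 3862.8 i$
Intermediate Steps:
$y{\left(A \right)} = 3 A + 7 A^{2}$ ($y{\left(A \right)} = \left(A^{2} + 3 A\right) + A^{2} \cdot 6 = \left(A^{2} + 3 A\right) + 6 A^{2} = 3 A + 7 A^{2}$)
$k{\left(l \right)} = \sqrt{-6 + l}$
$y{\left(10 \right)} \left(k{\left(-22 \right)} - \frac{495}{360}\right) = 10 \left(3 + 7 \cdot 10\right) \left(\sqrt{-6 - 22} - \frac{495}{360}\right) = 10 \left(3 + 70\right) \left(\sqrt{-28} - \frac{11}{8}\right) = 10 \cdot 73 \left(2 i \sqrt{7} - \frac{11}{8}\right) = 730 \left(- \frac{11}{8} + 2 i \sqrt{7}\right) = - \frac{4015}{4} + 1460 i \sqrt{7}$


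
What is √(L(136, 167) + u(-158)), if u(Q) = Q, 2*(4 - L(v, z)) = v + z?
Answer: I*√1222/2 ≈ 17.479*I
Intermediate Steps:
L(v, z) = 4 - v/2 - z/2 (L(v, z) = 4 - (v + z)/2 = 4 + (-v/2 - z/2) = 4 - v/2 - z/2)
√(L(136, 167) + u(-158)) = √((4 - ½*136 - ½*167) - 158) = √((4 - 68 - 167/2) - 158) = √(-295/2 - 158) = √(-611/2) = I*√1222/2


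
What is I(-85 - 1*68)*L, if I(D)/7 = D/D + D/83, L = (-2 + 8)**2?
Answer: -17640/83 ≈ -212.53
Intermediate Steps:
L = 36 (L = 6**2 = 36)
I(D) = 7 + 7*D/83 (I(D) = 7*(D/D + D/83) = 7*(1 + D*(1/83)) = 7*(1 + D/83) = 7 + 7*D/83)
I(-85 - 1*68)*L = (7 + 7*(-85 - 1*68)/83)*36 = (7 + 7*(-85 - 68)/83)*36 = (7 + (7/83)*(-153))*36 = (7 - 1071/83)*36 = -490/83*36 = -17640/83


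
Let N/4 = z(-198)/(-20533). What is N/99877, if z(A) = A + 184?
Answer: 56/2050774441 ≈ 2.7307e-8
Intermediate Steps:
z(A) = 184 + A
N = 56/20533 (N = 4*((184 - 198)/(-20533)) = 4*(-14*(-1/20533)) = 4*(14/20533) = 56/20533 ≈ 0.0027273)
N/99877 = (56/20533)/99877 = (56/20533)*(1/99877) = 56/2050774441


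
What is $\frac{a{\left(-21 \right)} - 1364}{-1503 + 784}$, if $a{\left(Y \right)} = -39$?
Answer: $\frac{1403}{719} \approx 1.9513$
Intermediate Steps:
$\frac{a{\left(-21 \right)} - 1364}{-1503 + 784} = \frac{-39 - 1364}{-1503 + 784} = \frac{1}{-719} \left(-1403\right) = \left(- \frac{1}{719}\right) \left(-1403\right) = \frac{1403}{719}$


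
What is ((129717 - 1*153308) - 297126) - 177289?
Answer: -498006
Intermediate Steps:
((129717 - 1*153308) - 297126) - 177289 = ((129717 - 153308) - 297126) - 177289 = (-23591 - 297126) - 177289 = -320717 - 177289 = -498006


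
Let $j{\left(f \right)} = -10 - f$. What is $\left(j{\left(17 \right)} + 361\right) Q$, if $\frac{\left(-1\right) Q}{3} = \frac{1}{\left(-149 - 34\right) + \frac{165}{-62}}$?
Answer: $\frac{20708}{3837} \approx 5.3969$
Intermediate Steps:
$Q = \frac{62}{3837}$ ($Q = - \frac{3}{\left(-149 - 34\right) + \frac{165}{-62}} = - \frac{3}{\left(-149 - 34\right) + 165 \left(- \frac{1}{62}\right)} = - \frac{3}{-183 - \frac{165}{62}} = - \frac{3}{- \frac{11511}{62}} = \left(-3\right) \left(- \frac{62}{11511}\right) = \frac{62}{3837} \approx 0.016158$)
$\left(j{\left(17 \right)} + 361\right) Q = \left(\left(-10 - 17\right) + 361\right) \frac{62}{3837} = \left(-27 + 361\right) \frac{62}{3837} = 334 \cdot \frac{62}{3837} = \frac{20708}{3837}$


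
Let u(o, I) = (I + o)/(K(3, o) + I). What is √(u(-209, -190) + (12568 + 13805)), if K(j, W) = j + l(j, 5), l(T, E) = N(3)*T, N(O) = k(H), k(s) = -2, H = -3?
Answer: 2*√245611221/193 ≈ 162.40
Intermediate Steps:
N(O) = -2
l(T, E) = -2*T
K(j, W) = -j (K(j, W) = j - 2*j = -j)
u(o, I) = (I + o)/(-3 + I) (u(o, I) = (I + o)/(-1*3 + I) = (I + o)/(-3 + I))
√(u(-209, -190) + (12568 + 13805)) = √((-190 - 209)/(-3 - 190) + (12568 + 13805)) = √(-399/(-193) + 26373) = √(-1/193*(-399) + 26373) = √(399/193 + 26373) = √(5090388/193) = 2*√245611221/193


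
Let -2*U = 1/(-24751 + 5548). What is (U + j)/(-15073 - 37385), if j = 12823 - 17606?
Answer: 26242271/287814564 ≈ 0.091178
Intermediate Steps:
j = -4783
U = 1/38406 (U = -1/(2*(-24751 + 5548)) = -½/(-19203) = -½*(-1/19203) = 1/38406 ≈ 2.6038e-5)
(U + j)/(-15073 - 37385) = (1/38406 - 4783)/(-15073 - 37385) = -183695897/38406/(-52458) = -183695897/38406*(-1/52458) = 26242271/287814564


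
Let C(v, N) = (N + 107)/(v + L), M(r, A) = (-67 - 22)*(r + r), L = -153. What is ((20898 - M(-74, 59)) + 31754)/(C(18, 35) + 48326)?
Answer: 1332450/1630967 ≈ 0.81697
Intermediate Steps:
M(r, A) = -178*r
C(v, N) = (107 + N)/(-153 + v) (C(v, N) = (N + 107)/(v - 153) = (107 + N)/(-153 + v))
((20898 - M(-74, 59)) + 31754)/(C(18, 35) + 48326) = ((20898 - (-178)*(-74)) + 31754)/((107 + 35)/(-153 + 18) + 48326) = ((20898 - 1*13172) + 31754)/(142/(-135) + 48326) = ((20898 - 13172) + 31754)/(-1/135*142 + 48326) = (7726 + 31754)/(-142/135 + 48326) = 39480/(6523868/135) = 39480*(135/6523868) = 1332450/1630967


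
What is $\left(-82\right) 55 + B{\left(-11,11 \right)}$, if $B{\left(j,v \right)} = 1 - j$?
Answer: $-4498$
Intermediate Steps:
$\left(-82\right) 55 + B{\left(-11,11 \right)} = \left(-82\right) 55 + \left(1 - -11\right) = -4510 + \left(1 + 11\right) = -4510 + 12 = -4498$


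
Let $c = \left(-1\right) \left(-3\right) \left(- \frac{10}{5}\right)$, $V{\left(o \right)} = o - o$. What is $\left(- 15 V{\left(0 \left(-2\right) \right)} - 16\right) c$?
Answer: $96$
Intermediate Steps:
$V{\left(o \right)} = 0$
$c = -6$ ($c = 3 \left(\left(-10\right) \frac{1}{5}\right) = 3 \left(-2\right) = -6$)
$\left(- 15 V{\left(0 \left(-2\right) \right)} - 16\right) c = \left(\left(-15\right) 0 - 16\right) \left(-6\right) = \left(0 - 16\right) \left(-6\right) = \left(-16\right) \left(-6\right) = 96$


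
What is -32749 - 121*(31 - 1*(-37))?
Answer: -40977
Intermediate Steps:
-32749 - 121*(31 - 1*(-37)) = -32749 - 121*(31 + 37) = -32749 - 121*68 = -32749 - 1*8228 = -32749 - 8228 = -40977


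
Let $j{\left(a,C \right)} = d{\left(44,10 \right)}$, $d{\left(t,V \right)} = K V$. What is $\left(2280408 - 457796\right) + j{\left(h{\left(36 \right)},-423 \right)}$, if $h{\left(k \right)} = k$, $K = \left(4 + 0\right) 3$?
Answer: $1822732$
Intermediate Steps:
$K = 12$ ($K = 4 \cdot 3 = 12$)
$d{\left(t,V \right)} = 12 V$
$j{\left(a,C \right)} = 120$ ($j{\left(a,C \right)} = 12 \cdot 10 = 120$)
$\left(2280408 - 457796\right) + j{\left(h{\left(36 \right)},-423 \right)} = \left(2280408 - 457796\right) + 120 = 1822612 + 120 = 1822732$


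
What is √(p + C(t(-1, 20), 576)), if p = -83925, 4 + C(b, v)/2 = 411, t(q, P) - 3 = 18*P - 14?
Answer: I*√83111 ≈ 288.29*I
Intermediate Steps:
t(q, P) = -11 + 18*P (t(q, P) = 3 + (18*P - 14) = 3 + (-14 + 18*P) = -11 + 18*P)
C(b, v) = 814 (C(b, v) = -8 + 2*411 = -8 + 822 = 814)
√(p + C(t(-1, 20), 576)) = √(-83925 + 814) = √(-83111) = I*√83111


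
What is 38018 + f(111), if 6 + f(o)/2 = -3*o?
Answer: 37340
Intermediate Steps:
f(o) = -12 - 6*o (f(o) = -12 + 2*(-3*o) = -12 - 6*o)
38018 + f(111) = 38018 + (-12 - 6*111) = 38018 + (-12 - 666) = 38018 - 678 = 37340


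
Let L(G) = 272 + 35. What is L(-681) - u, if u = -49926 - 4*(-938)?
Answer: 46481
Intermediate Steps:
L(G) = 307
u = -46174 (u = -49926 + 3752 = -46174)
L(-681) - u = 307 - 1*(-46174) = 307 + 46174 = 46481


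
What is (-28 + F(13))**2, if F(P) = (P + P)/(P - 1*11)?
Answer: 225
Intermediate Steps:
F(P) = 2*P/(-11 + P) (F(P) = (2*P)/(P - 11) = (2*P)/(-11 + P) = 2*P/(-11 + P))
(-28 + F(13))**2 = (-28 + 2*13/(-11 + 13))**2 = (-28 + 2*13/2)**2 = (-28 + 2*13*(1/2))**2 = (-28 + 13)**2 = (-15)**2 = 225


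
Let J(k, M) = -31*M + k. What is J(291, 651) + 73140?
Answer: 53250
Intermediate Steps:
J(k, M) = k - 31*M
J(291, 651) + 73140 = (291 - 31*651) + 73140 = (291 - 20181) + 73140 = -19890 + 73140 = 53250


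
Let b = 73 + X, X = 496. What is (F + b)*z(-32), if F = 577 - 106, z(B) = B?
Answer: -33280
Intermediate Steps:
F = 471
b = 569 (b = 73 + 496 = 569)
(F + b)*z(-32) = (471 + 569)*(-32) = 1040*(-32) = -33280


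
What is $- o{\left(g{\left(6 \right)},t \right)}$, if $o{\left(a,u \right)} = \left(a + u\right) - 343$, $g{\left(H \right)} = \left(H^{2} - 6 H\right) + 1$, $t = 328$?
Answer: $14$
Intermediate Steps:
$g{\left(H \right)} = 1 + H^{2} - 6 H$
$o{\left(a,u \right)} = -343 + a + u$
$- o{\left(g{\left(6 \right)},t \right)} = - (-343 + \left(1 + 6^{2} - 36\right) + 328) = - (-343 + \left(1 + 36 - 36\right) + 328) = - (-343 + 1 + 328) = \left(-1\right) \left(-14\right) = 14$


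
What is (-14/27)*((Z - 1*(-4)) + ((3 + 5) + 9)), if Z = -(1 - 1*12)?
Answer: -448/27 ≈ -16.593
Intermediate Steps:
Z = 11 (Z = -(1 - 12) = -1*(-11) = 11)
(-14/27)*((Z - 1*(-4)) + ((3 + 5) + 9)) = (-14/27)*((11 - 1*(-4)) + ((3 + 5) + 9)) = (-14*1/27)*((11 + 4) + (8 + 9)) = -14*(15 + 17)/27 = -14/27*32 = -448/27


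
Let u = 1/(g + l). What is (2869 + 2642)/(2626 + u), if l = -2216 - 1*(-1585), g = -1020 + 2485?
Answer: 4596174/2190085 ≈ 2.0986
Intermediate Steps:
g = 1465
l = -631 (l = -2216 + 1585 = -631)
u = 1/834 (u = 1/(1465 - 631) = 1/834 ≈ 0.0011990)
(2869 + 2642)/(2626 + u) = (2869 + 2642)/(2626 + 1/834) = 5511/(2190085/834) = 5511*(834/2190085) = 4596174/2190085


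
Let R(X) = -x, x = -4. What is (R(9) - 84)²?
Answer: 6400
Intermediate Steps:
R(X) = 4 (R(X) = -1*(-4) = 4)
(R(9) - 84)² = (4 - 84)² = (-80)² = 6400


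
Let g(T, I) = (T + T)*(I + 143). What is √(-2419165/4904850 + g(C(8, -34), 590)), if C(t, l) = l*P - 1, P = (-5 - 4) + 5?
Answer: √190448742079860990/980970 ≈ 444.87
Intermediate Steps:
P = -4 (P = -9 + 5 = -4)
C(t, l) = -1 - 4*l (C(t, l) = l*(-4) - 1 = -4*l - 1 = -1 - 4*l)
g(T, I) = 2*T*(143 + I) (g(T, I) = (2*T)*(143 + I) = 2*T*(143 + I))
√(-2419165/4904850 + g(C(8, -34), 590)) = √(-2419165/4904850 + 2*(-1 - 4*(-34))*(143 + 590)) = √(-2419165*1/4904850 + 2*(-1 + 136)*733) = √(-483833/980970 + 2*135*733) = √(-483833/980970 + 197910) = √(194143288867/980970) = √190448742079860990/980970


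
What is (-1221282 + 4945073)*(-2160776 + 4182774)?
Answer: 7529497954418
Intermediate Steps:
(-1221282 + 4945073)*(-2160776 + 4182774) = 3723791*2021998 = 7529497954418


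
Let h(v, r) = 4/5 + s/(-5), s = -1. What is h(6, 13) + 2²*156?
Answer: 625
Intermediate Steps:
h(v, r) = 1 (h(v, r) = 4/5 - 1/(-5) = 4*(⅕) - 1*(-⅕) = ⅘ + ⅕ = 1)
h(6, 13) + 2²*156 = 1 + 2²*156 = 1 + 4*156 = 1 + 624 = 625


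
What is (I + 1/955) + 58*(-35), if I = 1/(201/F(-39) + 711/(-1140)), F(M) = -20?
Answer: -1965880811/968370 ≈ -2030.1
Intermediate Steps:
I = -95/1014 (I = 1/(201/(-20) + 711/(-1140)) = 1/(201*(-1/20) + 711*(-1/1140)) = 1/(-201/20 - 237/380) = 1/(-1014/95) = -95/1014 ≈ -0.093688)
(I + 1/955) + 58*(-35) = (-95/1014 + 1/955) + 58*(-35) = (-95/1014 + 1/955) - 2030 = -89711/968370 - 2030 = -1965880811/968370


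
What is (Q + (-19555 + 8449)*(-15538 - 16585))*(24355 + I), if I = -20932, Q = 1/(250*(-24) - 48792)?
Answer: 22303682003046395/18264 ≈ 1.2212e+12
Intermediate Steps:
Q = -1/54792 (Q = 1/(-6000 - 48792) = 1/(-54792) = -1/54792 ≈ -1.8251e-5)
(Q + (-19555 + 8449)*(-15538 - 16585))*(24355 + I) = (-1/54792 + (-19555 + 8449)*(-15538 - 16585))*(24355 - 20932) = (-1/54792 - 11106*(-32123))*3423 = (-1/54792 + 356758038)*3423 = (19547486418095/54792)*3423 = 22303682003046395/18264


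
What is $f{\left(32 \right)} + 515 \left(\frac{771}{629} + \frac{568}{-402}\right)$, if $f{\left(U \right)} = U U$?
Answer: $\frac{117275821}{126429} \approx 927.6$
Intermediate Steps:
$f{\left(U \right)} = U^{2}$
$f{\left(32 \right)} + 515 \left(\frac{771}{629} + \frac{568}{-402}\right) = 32^{2} + 515 \left(\frac{771}{629} + \frac{568}{-402}\right) = 1024 + 515 \left(771 \cdot \frac{1}{629} + 568 \left(- \frac{1}{402}\right)\right) = 1024 + 515 \left(\frac{771}{629} - \frac{284}{201}\right) = 1024 + 515 \left(- \frac{23665}{126429}\right) = 1024 - \frac{12187475}{126429} = \frac{117275821}{126429}$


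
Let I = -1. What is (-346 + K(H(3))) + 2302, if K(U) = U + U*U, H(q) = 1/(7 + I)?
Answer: 70423/36 ≈ 1956.2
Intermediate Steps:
H(q) = 1/6 (H(q) = 1/(7 - 1) = 1/6)
K(U) = U + U**2
(-346 + K(H(3))) + 2302 = (-346 + (1 + 1/6)/6) + 2302 = (-346 + (1/6)*(7/6)) + 2302 = (-346 + 7/36) + 2302 = -12449/36 + 2302 = 70423/36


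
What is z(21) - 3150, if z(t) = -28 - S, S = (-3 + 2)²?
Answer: -3179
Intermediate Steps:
S = 1 (S = (-1)² = 1)
z(t) = -29 (z(t) = -28 - 1*1 = -28 - 1 = -29)
z(21) - 3150 = -29 - 3150 = -3179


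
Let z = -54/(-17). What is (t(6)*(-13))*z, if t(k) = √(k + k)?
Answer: -1404*√3/17 ≈ -143.05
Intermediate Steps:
t(k) = √2*√k (t(k) = √(2*k) = √2*√k)
z = 54/17 (z = -54*(-1/17) = 54/17 ≈ 3.1765)
(t(6)*(-13))*z = ((√2*√6)*(-13))*(54/17) = ((2*√3)*(-13))*(54/17) = -26*√3*(54/17) = -1404*√3/17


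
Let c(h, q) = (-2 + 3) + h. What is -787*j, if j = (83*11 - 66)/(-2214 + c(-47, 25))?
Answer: 666589/2260 ≈ 294.95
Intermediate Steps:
c(h, q) = 1 + h
j = -847/2260 (j = (83*11 - 66)/(-2214 + (1 - 47)) = (913 - 66)/(-2214 - 46) = 847/(-2260) = 847*(-1/2260) = -847/2260 ≈ -0.37478)
-787*j = -787*(-847/2260) = 666589/2260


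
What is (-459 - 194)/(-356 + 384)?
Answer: -653/28 ≈ -23.321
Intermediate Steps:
(-459 - 194)/(-356 + 384) = -653/28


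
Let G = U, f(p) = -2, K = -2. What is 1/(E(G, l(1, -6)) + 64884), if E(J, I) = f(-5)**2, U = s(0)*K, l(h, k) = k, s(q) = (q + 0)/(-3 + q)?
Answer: 1/64888 ≈ 1.5411e-5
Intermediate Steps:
s(q) = q/(-3 + q)
U = 0 (U = (0/(-3 + 0))*(-2) = (0/(-3))*(-2) = (0*(-1/3))*(-2) = 0*(-2) = 0)
G = 0
E(J, I) = 4 (E(J, I) = (-2)**2 = 4)
1/(E(G, l(1, -6)) + 64884) = 1/(4 + 64884) = 1/64888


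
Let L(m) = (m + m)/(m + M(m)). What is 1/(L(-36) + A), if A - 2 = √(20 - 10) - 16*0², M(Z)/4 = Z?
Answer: -30/53 + 25*√10/106 ≈ 0.17978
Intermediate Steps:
M(Z) = 4*Z
L(m) = ⅖ (L(m) = (m + m)/(m + 4*m) = (2*m)/((5*m)) = (2*m)*(1/(5*m)) = ⅖)
A = 2 + √10 (A = 2 + (√(20 - 10) - 16*0²) = 2 + (√10 - 16*0) = 2 + (√10 + 0) = 2 + √10 ≈ 5.1623)
1/(L(-36) + A) = 1/(⅖ + (2 + √10)) = 1/(12/5 + √10)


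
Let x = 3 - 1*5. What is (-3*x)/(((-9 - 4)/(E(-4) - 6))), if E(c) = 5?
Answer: 6/13 ≈ 0.46154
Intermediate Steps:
x = -2 (x = 3 - 5 = -2)
(-3*x)/(((-9 - 4)/(E(-4) - 6))) = (-3*(-2))/(((-9 - 4)/(5 - 6))) = 6/((-13/(-1))) = 6/((-13*(-1))) = 6/13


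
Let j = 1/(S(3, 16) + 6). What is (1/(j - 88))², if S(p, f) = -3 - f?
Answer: 169/1311025 ≈ 0.00012891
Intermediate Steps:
j = -1/13 (j = 1/((-3 - 1*16) + 6) = 1/((-3 - 16) + 6) = 1/(-19 + 6) = 1/(-13) = -1/13 ≈ -0.076923)
(1/(j - 88))² = (1/(-1/13 - 88))² = (1/(-1145/13))² = (-13/1145)² = 169/1311025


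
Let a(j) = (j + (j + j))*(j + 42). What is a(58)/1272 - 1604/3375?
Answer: 2361863/178875 ≈ 13.204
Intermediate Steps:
a(j) = 3*j*(42 + j) (a(j) = (j + 2*j)*(42 + j) = (3*j)*(42 + j) = 3*j*(42 + j))
a(58)/1272 - 1604/3375 = (3*58*(42 + 58))/1272 - 1604/3375 = (3*58*100)*(1/1272) - 1604*1/3375 = 17400*(1/1272) - 1604/3375 = 725/53 - 1604/3375 = 2361863/178875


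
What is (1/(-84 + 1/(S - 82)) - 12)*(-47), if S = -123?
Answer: 9722279/17221 ≈ 564.56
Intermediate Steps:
(1/(-84 + 1/(S - 82)) - 12)*(-47) = (1/(-84 + 1/(-123 - 82)) - 12)*(-47) = (1/(-84 + 1/(-205)) - 12)*(-47) = (1/(-84 - 1/205) - 12)*(-47) = (1/(-17221/205) - 12)*(-47) = (-205/17221 - 12)*(-47) = -206857/17221*(-47) = 9722279/17221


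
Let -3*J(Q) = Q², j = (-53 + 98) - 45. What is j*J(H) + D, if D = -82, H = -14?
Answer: -82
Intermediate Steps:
j = 0 (j = 45 - 45 = 0)
J(Q) = -Q²/3
j*J(H) + D = 0*(-⅓*(-14)²) - 82 = 0*(-⅓*196) - 82 = 0*(-196/3) - 82 = 0 - 82 = -82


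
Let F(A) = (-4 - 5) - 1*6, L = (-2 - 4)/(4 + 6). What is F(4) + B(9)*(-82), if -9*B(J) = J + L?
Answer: 923/15 ≈ 61.533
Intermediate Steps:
L = -⅗ (L = -6/10 = -6*⅒ = -⅗ ≈ -0.60000)
F(A) = -15 (F(A) = -9 - 6 = -15)
B(J) = 1/15 - J/9 (B(J) = -(J - ⅗)/9 = -(-⅗ + J)/9 = 1/15 - J/9)
F(4) + B(9)*(-82) = -15 + (1/15 - ⅑*9)*(-82) = -15 + (1/15 - 1)*(-82) = -15 - 14/15*(-82) = -15 + 1148/15 = 923/15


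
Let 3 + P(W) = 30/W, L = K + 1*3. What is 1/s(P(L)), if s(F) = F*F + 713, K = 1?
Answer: 4/2933 ≈ 0.0013638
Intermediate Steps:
L = 4 (L = 1 + 1*3 = 1 + 3 = 4)
P(W) = -3 + 30/W
s(F) = 713 + F**2 (s(F) = F**2 + 713 = 713 + F**2)
1/s(P(L)) = 1/(713 + (-3 + 30/4)**2) = 1/(713 + (-3 + 30*(1/4))**2) = 1/(713 + (-3 + 15/2)**2) = 1/(713 + (9/2)**2) = 1/(713 + 81/4) = 1/(2933/4) = 4/2933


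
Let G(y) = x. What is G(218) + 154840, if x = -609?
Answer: 154231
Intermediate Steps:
G(y) = -609
G(218) + 154840 = -609 + 154840 = 154231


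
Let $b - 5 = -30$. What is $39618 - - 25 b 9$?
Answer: $33993$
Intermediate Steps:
$b = -25$ ($b = 5 - 30 = -25$)
$39618 - - 25 b 9 = 39618 - \left(-25\right) \left(-25\right) 9 = 39618 - 625 \cdot 9 = 39618 - 5625 = 33993$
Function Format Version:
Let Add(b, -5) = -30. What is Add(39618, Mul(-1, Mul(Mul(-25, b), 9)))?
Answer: 33993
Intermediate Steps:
b = -25 (b = Add(5, -30) = -25)
Add(39618, Mul(-1, Mul(Mul(-25, b), 9))) = Add(39618, Mul(-1, Mul(Mul(-25, -25), 9))) = Add(39618, Mul(-1, Mul(625, 9))) = Add(39618, Mul(-1, 5625)) = Add(39618, -5625) = 33993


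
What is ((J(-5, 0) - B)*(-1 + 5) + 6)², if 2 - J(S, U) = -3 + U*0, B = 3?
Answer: 196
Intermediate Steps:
J(S, U) = 5 (J(S, U) = 2 - (-3 + U*0) = 2 - (-3 + 0) = 2 - 1*(-3) = 2 + 3 = 5)
((J(-5, 0) - B)*(-1 + 5) + 6)² = ((5 - 1*3)*(-1 + 5) + 6)² = ((5 - 3)*4 + 6)² = (2*4 + 6)² = (8 + 6)² = 14² = 196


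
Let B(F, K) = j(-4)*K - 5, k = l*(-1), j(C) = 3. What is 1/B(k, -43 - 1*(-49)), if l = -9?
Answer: 1/13 ≈ 0.076923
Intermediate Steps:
k = 9 (k = -9*(-1) = 9)
B(F, K) = -5 + 3*K (B(F, K) = 3*K - 5 = -5 + 3*K)
1/B(k, -43 - 1*(-49)) = 1/(-5 + 3*(-43 - 1*(-49))) = 1/(-5 + 3*(-43 + 49)) = 1/(-5 + 3*6) = 1/(-5 + 18) = 1/13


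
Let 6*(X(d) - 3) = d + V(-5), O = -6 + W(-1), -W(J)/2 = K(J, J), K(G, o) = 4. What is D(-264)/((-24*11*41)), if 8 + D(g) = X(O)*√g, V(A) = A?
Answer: 1/1353 + I*√66/32472 ≈ 0.0007391 + 0.00025019*I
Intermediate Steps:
W(J) = -8 (W(J) = -2*4 = -8)
O = -14 (O = -6 - 8 = -14)
X(d) = 13/6 + d/6 (X(d) = 3 + (d - 5)/6 = 3 + (-5 + d)/6 = 3 + (-⅚ + d/6) = 13/6 + d/6)
D(g) = -8 - √g/6 (D(g) = -8 + (13/6 + (⅙)*(-14))*√g = -8 + (13/6 - 7/3)*√g = -8 - √g/6)
D(-264)/((-24*11*41)) = (-8 - I*√66/3)/((-24*11*41)) = (-8 - I*√66/3)/((-264*41)) = (-8 - I*√66/3)/(-10824) = (-8 - I*√66/3)*(-1/10824) = 1/1353 + I*√66/32472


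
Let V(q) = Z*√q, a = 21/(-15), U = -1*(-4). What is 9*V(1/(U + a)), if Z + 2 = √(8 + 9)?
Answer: 9*√65*(-2 + √17)/13 ≈ 11.850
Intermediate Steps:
U = 4
a = -7/5 (a = 21*(-1/15) = -7/5 ≈ -1.4000)
Z = -2 + √17 (Z = -2 + √(8 + 9) = -2 + √17 ≈ 2.1231)
V(q) = √q*(-2 + √17) (V(q) = (-2 + √17)*√q = √q*(-2 + √17))
9*V(1/(U + a)) = 9*(√(1/(4 - 7/5))*(-2 + √17)) = 9*(√(1/(13/5))*(-2 + √17)) = 9*(√(5/13)*(-2 + √17)) = 9*((√65/13)*(-2 + √17)) = 9*(√65*(-2 + √17)/13) = 9*√65*(-2 + √17)/13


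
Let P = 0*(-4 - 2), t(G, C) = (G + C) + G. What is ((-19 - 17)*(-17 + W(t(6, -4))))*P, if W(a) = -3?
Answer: 0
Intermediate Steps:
t(G, C) = C + 2*G (t(G, C) = (C + G) + G = C + 2*G)
P = 0 (P = 0*(-6) = 0)
((-19 - 17)*(-17 + W(t(6, -4))))*P = ((-19 - 17)*(-17 - 3))*0 = -36*(-20)*0 = 720*0 = 0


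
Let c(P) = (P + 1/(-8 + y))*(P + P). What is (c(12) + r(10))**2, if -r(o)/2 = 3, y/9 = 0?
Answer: 77841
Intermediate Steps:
y = 0 (y = 9*0 = 0)
r(o) = -6 (r(o) = -2*3 = -6)
c(P) = 2*P*(-1/8 + P) (c(P) = (P + 1/(-8 + 0))*(P + P) = (P + 1/(-8))*(2*P) = (P - 1/8)*(2*P) = (-1/8 + P)*(2*P) = 2*P*(-1/8 + P))
(c(12) + r(10))**2 = ((1/4)*12*(-1 + 8*12) - 6)**2 = ((1/4)*12*(-1 + 96) - 6)**2 = ((1/4)*12*95 - 6)**2 = (285 - 6)**2 = 279**2 = 77841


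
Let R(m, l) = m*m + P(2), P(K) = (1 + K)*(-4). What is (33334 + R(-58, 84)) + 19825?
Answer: 56511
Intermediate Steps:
P(K) = -4 - 4*K
R(m, l) = -12 + m² (R(m, l) = m*m + (-4 - 4*2) = m² + (-4 - 8) = m² - 12 = -12 + m²)
(33334 + R(-58, 84)) + 19825 = (33334 + (-12 + (-58)²)) + 19825 = (33334 + (-12 + 3364)) + 19825 = (33334 + 3352) + 19825 = 36686 + 19825 = 56511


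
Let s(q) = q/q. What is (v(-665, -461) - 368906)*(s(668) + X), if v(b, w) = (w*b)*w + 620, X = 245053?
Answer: -34722865511554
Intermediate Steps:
s(q) = 1
v(b, w) = 620 + b*w² (v(b, w) = (b*w)*w + 620 = b*w² + 620 = 620 + b*w²)
(v(-665, -461) - 368906)*(s(668) + X) = ((620 - 665*(-461)²) - 368906)*(1 + 245053) = ((620 - 665*212521) - 368906)*245054 = ((620 - 141326465) - 368906)*245054 = (-141325845 - 368906)*245054 = -141694751*245054 = -34722865511554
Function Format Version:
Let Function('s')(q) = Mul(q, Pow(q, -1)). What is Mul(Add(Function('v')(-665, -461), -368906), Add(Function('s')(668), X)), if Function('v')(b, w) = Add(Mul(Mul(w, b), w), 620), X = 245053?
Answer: -34722865511554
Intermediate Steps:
Function('s')(q) = 1
Function('v')(b, w) = Add(620, Mul(b, Pow(w, 2))) (Function('v')(b, w) = Add(Mul(Mul(b, w), w), 620) = Add(Mul(b, Pow(w, 2)), 620) = Add(620, Mul(b, Pow(w, 2))))
Mul(Add(Function('v')(-665, -461), -368906), Add(Function('s')(668), X)) = Mul(Add(Add(620, Mul(-665, Pow(-461, 2))), -368906), Add(1, 245053)) = Mul(Add(Add(620, Mul(-665, 212521)), -368906), 245054) = Mul(Add(Add(620, -141326465), -368906), 245054) = Mul(Add(-141325845, -368906), 245054) = Mul(-141694751, 245054) = -34722865511554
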